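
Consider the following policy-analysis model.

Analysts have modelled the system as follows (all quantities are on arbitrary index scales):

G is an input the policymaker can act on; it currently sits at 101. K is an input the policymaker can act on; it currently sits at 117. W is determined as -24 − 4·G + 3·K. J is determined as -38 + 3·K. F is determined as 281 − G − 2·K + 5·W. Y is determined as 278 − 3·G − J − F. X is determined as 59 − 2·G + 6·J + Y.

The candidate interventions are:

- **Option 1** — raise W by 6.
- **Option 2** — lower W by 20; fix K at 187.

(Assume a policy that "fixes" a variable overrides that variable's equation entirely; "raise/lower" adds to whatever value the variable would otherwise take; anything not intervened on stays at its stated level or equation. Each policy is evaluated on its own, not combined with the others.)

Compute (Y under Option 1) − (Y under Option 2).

Option 1 (W + 6):
  G = 101
  K = 117
  W = -24 − 4·101 + 3·117 (+6 from intervention) = -71
  J = -38 + 3·117 = 313
  F = 281 − 101 − 2·117 + 5·(-71) = -409
  Y = 278 − 3·101 − 313 − (-409) = 71
Option 2 (W − 20, K := 187):
  G = 101
  K = 187
  W = -24 − 4·101 + 3·187 (−20 from intervention) = 113
  J = -38 + 3·187 = 523
  F = 281 − 101 − 2·187 + 5·113 = 371
  Y = 278 − 3·101 − 523 − 371 = -919
Y: 71 − (-919) = 990

990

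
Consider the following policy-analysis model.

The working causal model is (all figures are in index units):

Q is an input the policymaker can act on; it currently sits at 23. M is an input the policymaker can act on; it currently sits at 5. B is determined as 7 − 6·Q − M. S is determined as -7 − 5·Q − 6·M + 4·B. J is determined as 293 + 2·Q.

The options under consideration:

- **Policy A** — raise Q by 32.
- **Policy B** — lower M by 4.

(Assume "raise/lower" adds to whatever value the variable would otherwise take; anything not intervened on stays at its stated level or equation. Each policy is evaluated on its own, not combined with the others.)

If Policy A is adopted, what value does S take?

-1624

Policy A (Q + 32):
  Q = 23 + 32 = 55
  M = 5
  B = 7 − 6·55 − 5 = -328
  S = -7 − 5·55 − 6·5 + 4·(-328) = -1624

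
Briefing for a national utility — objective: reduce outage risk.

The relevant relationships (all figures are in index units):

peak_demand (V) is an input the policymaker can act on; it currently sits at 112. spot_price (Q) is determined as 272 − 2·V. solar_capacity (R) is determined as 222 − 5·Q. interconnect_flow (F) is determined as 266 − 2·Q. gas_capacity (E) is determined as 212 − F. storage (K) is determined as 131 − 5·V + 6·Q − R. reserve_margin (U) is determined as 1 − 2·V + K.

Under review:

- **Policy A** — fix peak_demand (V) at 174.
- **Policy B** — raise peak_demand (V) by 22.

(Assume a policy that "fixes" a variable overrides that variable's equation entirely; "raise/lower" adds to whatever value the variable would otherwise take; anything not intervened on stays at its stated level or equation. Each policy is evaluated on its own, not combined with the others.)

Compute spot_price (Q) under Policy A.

Policy A (V := 174):
  V = 174
  Q = 272 − 2·174 = -76

-76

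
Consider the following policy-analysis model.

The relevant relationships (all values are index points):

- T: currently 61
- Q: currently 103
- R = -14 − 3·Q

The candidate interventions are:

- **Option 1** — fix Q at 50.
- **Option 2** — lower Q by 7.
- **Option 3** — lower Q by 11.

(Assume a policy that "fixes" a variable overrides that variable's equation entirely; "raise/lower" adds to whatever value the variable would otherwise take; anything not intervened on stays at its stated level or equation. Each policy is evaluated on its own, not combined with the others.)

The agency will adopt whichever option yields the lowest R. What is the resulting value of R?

-302

Option 1 (Q := 50):
  Q = 50
  R = -14 − 3·50 = -164
Option 2 (Q − 7):
  Q = 103 − 7 = 96
  R = -14 − 3·96 = -302
Option 3 (Q − 11):
  Q = 103 − 11 = 92
  R = -14 − 3·92 = -290
Comparing — Option 1: R=-164, Option 2: R=-302, Option 3: R=-290. Lowest is -302 (Option 2).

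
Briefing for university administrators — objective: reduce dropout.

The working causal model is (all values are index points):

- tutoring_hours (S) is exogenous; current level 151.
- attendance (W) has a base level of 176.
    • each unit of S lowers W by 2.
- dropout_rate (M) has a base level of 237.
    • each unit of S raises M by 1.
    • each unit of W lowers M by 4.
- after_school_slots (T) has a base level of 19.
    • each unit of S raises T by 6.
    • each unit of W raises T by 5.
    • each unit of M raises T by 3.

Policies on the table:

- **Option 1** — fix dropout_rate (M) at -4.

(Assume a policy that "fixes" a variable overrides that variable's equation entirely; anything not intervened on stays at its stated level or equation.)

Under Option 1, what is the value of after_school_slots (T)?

Option 1 (M := -4):
  S = 151
  W = 176 − 2·151 = -126
  M = -4
  T = 19 + 6·151 + 5·(-126) + 3·(-4) = 283

283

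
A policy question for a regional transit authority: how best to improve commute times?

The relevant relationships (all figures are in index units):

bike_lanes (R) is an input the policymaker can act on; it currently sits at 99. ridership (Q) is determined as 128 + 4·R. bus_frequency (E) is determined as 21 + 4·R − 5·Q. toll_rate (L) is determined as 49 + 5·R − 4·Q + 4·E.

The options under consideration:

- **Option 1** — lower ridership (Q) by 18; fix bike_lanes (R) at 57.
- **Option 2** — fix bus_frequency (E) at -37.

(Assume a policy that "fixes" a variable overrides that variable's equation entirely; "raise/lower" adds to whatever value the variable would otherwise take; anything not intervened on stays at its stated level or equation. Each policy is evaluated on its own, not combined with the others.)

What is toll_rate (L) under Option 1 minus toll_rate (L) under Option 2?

Option 1 (Q − 18, R := 57):
  R = 57
  Q = 128 + 4·57 (−18 from intervention) = 338
  E = 21 + 4·57 − 5·338 = -1441
  L = 49 + 5·57 − 4·338 + 4·(-1441) = -6782
Option 2 (E := -37):
  R = 99
  Q = 128 + 4·99 = 524
  E = -37
  L = 49 + 5·99 − 4·524 + 4·(-37) = -1700
L: -6782 − (-1700) = -5082

-5082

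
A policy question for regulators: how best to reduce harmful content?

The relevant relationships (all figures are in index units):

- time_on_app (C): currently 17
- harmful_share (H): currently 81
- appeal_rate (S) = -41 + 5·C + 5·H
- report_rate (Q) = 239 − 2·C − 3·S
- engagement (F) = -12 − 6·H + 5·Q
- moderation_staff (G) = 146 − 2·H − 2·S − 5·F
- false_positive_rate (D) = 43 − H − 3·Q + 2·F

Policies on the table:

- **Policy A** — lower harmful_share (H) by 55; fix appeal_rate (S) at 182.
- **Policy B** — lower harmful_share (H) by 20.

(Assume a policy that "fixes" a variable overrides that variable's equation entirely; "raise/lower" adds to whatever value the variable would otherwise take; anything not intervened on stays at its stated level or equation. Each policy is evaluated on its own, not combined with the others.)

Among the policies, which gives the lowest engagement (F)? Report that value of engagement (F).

Policy A (H − 55, S := 182):
  C = 17
  H = 81 − 55 = 26
  S = 182
  Q = 239 − 2·17 − 3·182 = -341
  F = -12 − 6·26 + 5·(-341) = -1873
Policy B (H − 20):
  C = 17
  H = 81 − 20 = 61
  S = -41 + 5·17 + 5·61 = 349
  Q = 239 − 2·17 − 3·349 = -842
  F = -12 − 6·61 + 5·(-842) = -4588
Comparing — Policy A: F=-1873, Policy B: F=-4588. Lowest is -4588 (Policy B).

-4588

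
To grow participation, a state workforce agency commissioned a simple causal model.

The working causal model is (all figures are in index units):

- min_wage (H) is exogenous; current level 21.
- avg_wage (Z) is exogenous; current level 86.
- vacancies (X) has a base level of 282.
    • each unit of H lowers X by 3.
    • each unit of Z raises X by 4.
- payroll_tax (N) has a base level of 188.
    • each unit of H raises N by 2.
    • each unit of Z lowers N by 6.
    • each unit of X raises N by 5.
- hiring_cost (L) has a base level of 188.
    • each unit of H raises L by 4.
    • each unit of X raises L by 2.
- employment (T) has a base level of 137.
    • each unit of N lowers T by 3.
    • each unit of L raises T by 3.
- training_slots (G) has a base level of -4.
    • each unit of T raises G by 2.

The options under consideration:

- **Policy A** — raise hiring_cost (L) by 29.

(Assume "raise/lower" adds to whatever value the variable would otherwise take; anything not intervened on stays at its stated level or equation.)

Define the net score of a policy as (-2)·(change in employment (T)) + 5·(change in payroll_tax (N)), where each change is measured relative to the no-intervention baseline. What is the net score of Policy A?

-174

Baseline:
  H = 21
  Z = 86
  X = 282 − 3·21 + 4·86 = 563
  N = 188 + 2·21 − 6·86 + 5·563 = 2529
  L = 188 + 4·21 + 2·563 = 1398
  T = 137 − 3·2529 + 3·1398 = -3256
Policy A (L + 29):
  H = 21
  Z = 86
  X = 282 − 3·21 + 4·86 = 563
  N = 188 + 2·21 − 6·86 + 5·563 = 2529
  L = 188 + 4·21 + 2·563 (+29 from intervention) = 1427
  T = 137 − 3·2529 + 3·1427 = -3169
ΔT = -3169 − (-3256) = 87; ΔN = 2529 − 2529 = 0
Score = (-2)·87 + 5·0 = -174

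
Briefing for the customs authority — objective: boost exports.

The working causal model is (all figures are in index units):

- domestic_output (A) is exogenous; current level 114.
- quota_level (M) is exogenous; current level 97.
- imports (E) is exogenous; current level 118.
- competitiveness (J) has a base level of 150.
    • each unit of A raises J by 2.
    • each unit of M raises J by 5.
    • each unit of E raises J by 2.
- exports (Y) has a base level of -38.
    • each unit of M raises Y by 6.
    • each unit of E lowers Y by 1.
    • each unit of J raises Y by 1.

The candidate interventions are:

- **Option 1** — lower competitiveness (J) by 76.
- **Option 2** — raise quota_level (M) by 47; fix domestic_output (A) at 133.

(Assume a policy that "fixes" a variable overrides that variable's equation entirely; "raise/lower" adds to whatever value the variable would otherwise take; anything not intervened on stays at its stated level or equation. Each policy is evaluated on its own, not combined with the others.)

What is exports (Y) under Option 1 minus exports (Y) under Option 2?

Option 1 (J − 76):
  A = 114
  M = 97
  E = 118
  J = 150 + 2·114 + 5·97 + 2·118 (−76 from intervention) = 1023
  Y = -38 + 6·97 − 118 + 1023 = 1449
Option 2 (M + 47, A := 133):
  A = 133
  M = 97 + 47 = 144
  E = 118
  J = 150 + 2·133 + 5·144 + 2·118 = 1372
  Y = -38 + 6·144 − 118 + 1372 = 2080
Y: 1449 − 2080 = -631

-631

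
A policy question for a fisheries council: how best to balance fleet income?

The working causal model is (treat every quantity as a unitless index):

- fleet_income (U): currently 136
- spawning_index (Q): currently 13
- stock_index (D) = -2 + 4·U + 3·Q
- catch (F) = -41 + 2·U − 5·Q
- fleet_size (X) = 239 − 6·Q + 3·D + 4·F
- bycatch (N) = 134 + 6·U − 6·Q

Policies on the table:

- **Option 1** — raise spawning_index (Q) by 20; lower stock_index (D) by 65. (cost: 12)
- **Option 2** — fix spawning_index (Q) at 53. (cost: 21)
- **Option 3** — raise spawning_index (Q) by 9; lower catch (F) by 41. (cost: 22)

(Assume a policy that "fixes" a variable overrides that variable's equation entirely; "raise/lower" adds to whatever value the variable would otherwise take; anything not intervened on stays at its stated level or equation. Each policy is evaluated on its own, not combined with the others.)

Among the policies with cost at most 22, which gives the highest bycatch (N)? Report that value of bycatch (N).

818

Option 1 (Q + 20, D − 65):
  U = 136
  Q = 13 + 20 = 33
  N = 134 + 6·136 − 6·33 = 752
Option 2 (Q := 53):
  U = 136
  Q = 53
  N = 134 + 6·136 − 6·53 = 632
Option 3 (Q + 9, F − 41):
  U = 136
  Q = 13 + 9 = 22
  N = 134 + 6·136 − 6·22 = 818
Comparing — Option 1: N=752, Option 2: N=632, Option 3: N=818. Highest is 818 (Option 3).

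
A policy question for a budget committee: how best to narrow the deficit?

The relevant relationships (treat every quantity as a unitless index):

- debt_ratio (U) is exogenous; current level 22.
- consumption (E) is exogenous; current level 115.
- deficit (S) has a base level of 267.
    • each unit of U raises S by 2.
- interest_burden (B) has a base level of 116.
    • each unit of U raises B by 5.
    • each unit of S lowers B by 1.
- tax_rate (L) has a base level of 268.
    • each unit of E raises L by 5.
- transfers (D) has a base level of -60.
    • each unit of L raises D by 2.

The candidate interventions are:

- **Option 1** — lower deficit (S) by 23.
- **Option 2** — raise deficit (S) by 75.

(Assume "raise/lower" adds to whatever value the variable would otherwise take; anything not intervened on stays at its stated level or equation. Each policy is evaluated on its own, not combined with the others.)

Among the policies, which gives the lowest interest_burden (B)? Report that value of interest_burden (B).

Option 1 (S − 23):
  U = 22
  S = 267 + 2·22 (−23 from intervention) = 288
  B = 116 + 5·22 − 288 = -62
Option 2 (S + 75):
  U = 22
  S = 267 + 2·22 (+75 from intervention) = 386
  B = 116 + 5·22 − 386 = -160
Comparing — Option 1: B=-62, Option 2: B=-160. Lowest is -160 (Option 2).

-160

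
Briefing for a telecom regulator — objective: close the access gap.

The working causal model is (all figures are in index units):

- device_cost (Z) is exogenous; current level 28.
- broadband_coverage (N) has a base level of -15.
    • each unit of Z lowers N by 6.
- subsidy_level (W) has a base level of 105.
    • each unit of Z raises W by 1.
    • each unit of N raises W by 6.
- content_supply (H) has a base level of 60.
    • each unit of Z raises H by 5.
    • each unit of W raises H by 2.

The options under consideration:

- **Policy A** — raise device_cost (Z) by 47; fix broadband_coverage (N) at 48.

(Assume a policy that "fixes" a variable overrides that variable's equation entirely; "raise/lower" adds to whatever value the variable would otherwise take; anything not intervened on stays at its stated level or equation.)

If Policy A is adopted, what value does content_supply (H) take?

1371

Policy A (Z + 47, N := 48):
  Z = 28 + 47 = 75
  N = 48
  W = 105 + 75 + 6·48 = 468
  H = 60 + 5·75 + 2·468 = 1371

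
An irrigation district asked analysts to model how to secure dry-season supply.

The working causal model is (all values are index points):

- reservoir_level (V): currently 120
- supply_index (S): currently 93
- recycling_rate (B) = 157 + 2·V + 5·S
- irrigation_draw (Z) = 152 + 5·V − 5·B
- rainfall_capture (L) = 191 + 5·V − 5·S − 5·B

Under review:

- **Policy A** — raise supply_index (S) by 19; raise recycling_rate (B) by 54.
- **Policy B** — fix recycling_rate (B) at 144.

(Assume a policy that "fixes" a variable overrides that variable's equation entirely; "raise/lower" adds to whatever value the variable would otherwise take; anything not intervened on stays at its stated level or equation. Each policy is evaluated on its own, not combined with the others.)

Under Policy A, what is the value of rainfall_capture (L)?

Policy A (S + 19, B + 54):
  V = 120
  S = 93 + 19 = 112
  B = 157 + 2·120 + 5·112 (+54 from intervention) = 1011
  L = 191 + 5·120 − 5·112 − 5·1011 = -4824

-4824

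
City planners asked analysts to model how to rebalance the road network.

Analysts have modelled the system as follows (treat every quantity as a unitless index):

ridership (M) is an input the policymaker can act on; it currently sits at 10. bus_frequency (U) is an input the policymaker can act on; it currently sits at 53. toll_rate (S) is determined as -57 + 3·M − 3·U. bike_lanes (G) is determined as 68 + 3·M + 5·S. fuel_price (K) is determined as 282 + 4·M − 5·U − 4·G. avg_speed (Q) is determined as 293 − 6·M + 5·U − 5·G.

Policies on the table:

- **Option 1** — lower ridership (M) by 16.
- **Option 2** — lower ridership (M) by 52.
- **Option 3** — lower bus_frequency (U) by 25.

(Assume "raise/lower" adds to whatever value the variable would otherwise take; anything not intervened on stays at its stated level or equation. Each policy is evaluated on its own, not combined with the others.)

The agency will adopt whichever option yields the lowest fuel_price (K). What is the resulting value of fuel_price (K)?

Option 1 (M − 16):
  M = 10 − 16 = -6
  U = 53
  S = -57 + 3·(-6) − 3·53 = -234
  G = 68 + 3·(-6) + 5·(-234) = -1120
  K = 282 + 4·(-6) − 5·53 − 4·(-1120) = 4473
Option 2 (M − 52):
  M = 10 − 52 = -42
  U = 53
  S = -57 + 3·(-42) − 3·53 = -342
  G = 68 + 3·(-42) + 5·(-342) = -1768
  K = 282 + 4·(-42) − 5·53 − 4·(-1768) = 6921
Option 3 (U − 25):
  M = 10
  U = 53 − 25 = 28
  S = -57 + 3·10 − 3·28 = -111
  G = 68 + 3·10 + 5·(-111) = -457
  K = 282 + 4·10 − 5·28 − 4·(-457) = 2010
Comparing — Option 1: K=4473, Option 2: K=6921, Option 3: K=2010. Lowest is 2010 (Option 3).

2010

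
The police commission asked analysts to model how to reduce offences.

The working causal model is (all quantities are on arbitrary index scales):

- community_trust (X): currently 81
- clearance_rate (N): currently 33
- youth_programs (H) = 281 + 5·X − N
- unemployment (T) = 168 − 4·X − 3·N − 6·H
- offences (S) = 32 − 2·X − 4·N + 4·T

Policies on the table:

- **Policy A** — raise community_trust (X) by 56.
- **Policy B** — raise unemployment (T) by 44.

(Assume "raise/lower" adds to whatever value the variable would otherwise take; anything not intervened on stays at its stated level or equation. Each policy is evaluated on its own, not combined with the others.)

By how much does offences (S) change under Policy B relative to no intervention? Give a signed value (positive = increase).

176

Baseline:
  X = 81
  N = 33
  H = 281 + 5·81 − 33 = 653
  T = 168 − 4·81 − 3·33 − 6·653 = -4173
  S = 32 − 2·81 − 4·33 + 4·(-4173) = -16954
Policy B (T + 44):
  X = 81
  N = 33
  H = 281 + 5·81 − 33 = 653
  T = 168 − 4·81 − 3·33 − 6·653 (+44 from intervention) = -4129
  S = 32 − 2·81 − 4·33 + 4·(-4129) = -16778
Change in S: -16778 − (-16954) = 176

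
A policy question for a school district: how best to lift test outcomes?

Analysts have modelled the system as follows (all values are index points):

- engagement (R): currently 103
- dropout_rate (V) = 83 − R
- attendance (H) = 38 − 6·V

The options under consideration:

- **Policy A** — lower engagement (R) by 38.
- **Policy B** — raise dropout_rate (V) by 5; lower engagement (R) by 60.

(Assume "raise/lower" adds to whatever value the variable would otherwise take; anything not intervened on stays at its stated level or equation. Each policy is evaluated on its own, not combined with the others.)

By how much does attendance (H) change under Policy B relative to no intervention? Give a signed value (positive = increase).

Baseline:
  R = 103
  V = 83 − 103 = -20
  H = 38 − 6·(-20) = 158
Policy B (V + 5, R − 60):
  R = 103 − 60 = 43
  V = 83 − 43 (+5 from intervention) = 45
  H = 38 − 6·45 = -232
Change in H: -232 − 158 = -390

-390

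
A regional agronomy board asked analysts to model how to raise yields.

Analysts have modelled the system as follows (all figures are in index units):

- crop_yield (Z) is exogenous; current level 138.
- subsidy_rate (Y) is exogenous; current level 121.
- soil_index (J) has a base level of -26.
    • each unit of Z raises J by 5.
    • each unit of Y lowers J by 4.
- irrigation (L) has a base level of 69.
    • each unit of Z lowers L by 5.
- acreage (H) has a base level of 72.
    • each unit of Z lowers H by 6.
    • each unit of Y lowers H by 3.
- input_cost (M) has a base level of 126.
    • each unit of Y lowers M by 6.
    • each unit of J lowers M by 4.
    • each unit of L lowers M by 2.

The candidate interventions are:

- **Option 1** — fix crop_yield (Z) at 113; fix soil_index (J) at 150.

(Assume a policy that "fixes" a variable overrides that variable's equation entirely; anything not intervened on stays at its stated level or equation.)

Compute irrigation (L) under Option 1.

-496

Option 1 (Z := 113, J := 150):
  Z = 113
  L = 69 − 5·113 = -496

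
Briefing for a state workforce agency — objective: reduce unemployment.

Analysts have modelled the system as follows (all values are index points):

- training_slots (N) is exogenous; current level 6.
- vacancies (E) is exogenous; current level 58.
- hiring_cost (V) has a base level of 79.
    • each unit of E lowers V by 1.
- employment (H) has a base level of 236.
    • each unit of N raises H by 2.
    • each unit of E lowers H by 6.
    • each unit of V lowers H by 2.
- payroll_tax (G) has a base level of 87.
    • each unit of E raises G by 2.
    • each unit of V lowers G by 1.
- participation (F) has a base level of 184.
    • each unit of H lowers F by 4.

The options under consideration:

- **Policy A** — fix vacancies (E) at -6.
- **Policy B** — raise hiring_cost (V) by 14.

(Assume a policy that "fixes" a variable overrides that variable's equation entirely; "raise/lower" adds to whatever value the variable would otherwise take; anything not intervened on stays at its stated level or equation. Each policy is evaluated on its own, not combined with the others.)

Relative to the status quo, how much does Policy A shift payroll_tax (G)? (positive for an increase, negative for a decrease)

Baseline:
  E = 58
  V = 79 − 58 = 21
  G = 87 + 2·58 − 21 = 182
Policy A (E := -6):
  E = -6
  V = 79 − (-6) = 85
  G = 87 + 2·(-6) − 85 = -10
Change in G: -10 − 182 = -192

-192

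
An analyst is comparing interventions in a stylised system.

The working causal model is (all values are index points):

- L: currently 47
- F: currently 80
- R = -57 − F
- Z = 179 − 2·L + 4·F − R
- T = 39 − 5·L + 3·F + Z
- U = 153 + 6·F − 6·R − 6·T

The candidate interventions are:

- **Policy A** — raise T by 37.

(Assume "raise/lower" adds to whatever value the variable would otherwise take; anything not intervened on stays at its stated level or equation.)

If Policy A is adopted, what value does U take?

Policy A (T + 37):
  L = 47
  F = 80
  R = -57 − 80 = -137
  Z = 179 − 2·47 + 4·80 − (-137) = 542
  T = 39 − 5·47 + 3·80 + 542 (+37 from intervention) = 623
  U = 153 + 6·80 − 6·(-137) − 6·623 = -2283

-2283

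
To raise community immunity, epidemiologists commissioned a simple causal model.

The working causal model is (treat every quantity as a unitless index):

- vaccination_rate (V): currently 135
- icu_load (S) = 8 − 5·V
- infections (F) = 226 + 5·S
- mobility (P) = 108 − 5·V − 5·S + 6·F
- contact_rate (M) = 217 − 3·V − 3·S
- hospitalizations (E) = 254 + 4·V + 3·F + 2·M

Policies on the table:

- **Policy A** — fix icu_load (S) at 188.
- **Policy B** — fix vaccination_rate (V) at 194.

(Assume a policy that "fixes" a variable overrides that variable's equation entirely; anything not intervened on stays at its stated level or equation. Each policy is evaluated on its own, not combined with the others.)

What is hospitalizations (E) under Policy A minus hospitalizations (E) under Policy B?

Policy A (S := 188):
  V = 135
  S = 188
  F = 226 + 5·188 = 1166
  M = 217 − 3·135 − 3·188 = -752
  E = 254 + 4·135 + 3·1166 + 2·(-752) = 2788
Policy B (V := 194):
  V = 194
  S = 8 − 5·194 = -962
  F = 226 + 5·(-962) = -4584
  M = 217 − 3·194 − 3·(-962) = 2521
  E = 254 + 4·194 + 3·(-4584) + 2·2521 = -7680
E: 2788 − (-7680) = 10468

10468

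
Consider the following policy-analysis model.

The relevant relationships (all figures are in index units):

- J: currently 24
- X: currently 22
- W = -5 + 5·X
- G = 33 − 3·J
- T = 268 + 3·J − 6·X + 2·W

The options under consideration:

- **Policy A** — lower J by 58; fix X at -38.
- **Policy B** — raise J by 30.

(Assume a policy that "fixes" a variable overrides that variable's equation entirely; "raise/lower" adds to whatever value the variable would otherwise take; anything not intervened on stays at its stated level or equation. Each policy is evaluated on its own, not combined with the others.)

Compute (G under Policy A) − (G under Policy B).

Policy A (J − 58, X := -38):
  J = 24 − 58 = -34
  G = 33 − 3·(-34) = 135
Policy B (J + 30):
  J = 24 + 30 = 54
  G = 33 − 3·54 = -129
G: 135 − (-129) = 264

264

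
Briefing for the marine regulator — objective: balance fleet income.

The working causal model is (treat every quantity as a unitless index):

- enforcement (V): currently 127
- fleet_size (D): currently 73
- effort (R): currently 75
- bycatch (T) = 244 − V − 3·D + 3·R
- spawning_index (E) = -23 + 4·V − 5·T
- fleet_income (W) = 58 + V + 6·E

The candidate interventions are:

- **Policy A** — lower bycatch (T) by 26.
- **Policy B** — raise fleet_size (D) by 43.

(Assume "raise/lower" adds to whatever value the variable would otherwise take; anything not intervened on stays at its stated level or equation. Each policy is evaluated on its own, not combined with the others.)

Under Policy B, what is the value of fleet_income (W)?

3275

Policy B (D + 43):
  V = 127
  D = 73 + 43 = 116
  R = 75
  T = 244 − 127 − 3·116 + 3·75 = -6
  E = -23 + 4·127 − 5·(-6) = 515
  W = 58 + 127 + 6·515 = 3275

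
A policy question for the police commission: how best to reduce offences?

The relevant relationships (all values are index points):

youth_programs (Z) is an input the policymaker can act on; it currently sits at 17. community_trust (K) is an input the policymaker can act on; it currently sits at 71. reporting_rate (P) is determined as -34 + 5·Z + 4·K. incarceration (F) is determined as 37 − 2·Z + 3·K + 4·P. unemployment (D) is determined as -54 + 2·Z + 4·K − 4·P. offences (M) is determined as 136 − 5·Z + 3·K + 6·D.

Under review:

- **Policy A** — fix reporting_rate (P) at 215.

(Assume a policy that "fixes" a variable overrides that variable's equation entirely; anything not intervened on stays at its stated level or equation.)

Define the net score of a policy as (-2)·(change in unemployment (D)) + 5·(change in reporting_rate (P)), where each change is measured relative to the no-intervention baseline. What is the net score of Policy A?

-1560

Baseline:
  Z = 17
  K = 71
  P = -34 + 5·17 + 4·71 = 335
  D = -54 + 2·17 + 4·71 − 4·335 = -1076
Policy A (P := 215):
  Z = 17
  K = 71
  P = 215
  D = -54 + 2·17 + 4·71 − 4·215 = -596
ΔD = -596 − (-1076) = 480; ΔP = 215 − 335 = -120
Score = (-2)·480 + 5·(-120) = -1560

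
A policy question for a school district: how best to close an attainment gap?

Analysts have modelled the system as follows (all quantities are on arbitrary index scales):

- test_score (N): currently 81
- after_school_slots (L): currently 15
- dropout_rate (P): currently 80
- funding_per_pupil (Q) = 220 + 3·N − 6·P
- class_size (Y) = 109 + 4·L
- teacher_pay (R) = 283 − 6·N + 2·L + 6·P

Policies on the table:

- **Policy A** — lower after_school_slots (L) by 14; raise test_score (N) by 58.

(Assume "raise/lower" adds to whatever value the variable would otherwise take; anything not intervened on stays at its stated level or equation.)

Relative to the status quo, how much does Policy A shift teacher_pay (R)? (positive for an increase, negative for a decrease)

-376

Baseline:
  N = 81
  L = 15
  P = 80
  R = 283 − 6·81 + 2·15 + 6·80 = 307
Policy A (L − 14, N + 58):
  N = 81 + 58 = 139
  L = 15 − 14 = 1
  P = 80
  R = 283 − 6·139 + 2·1 + 6·80 = -69
Change in R: -69 − 307 = -376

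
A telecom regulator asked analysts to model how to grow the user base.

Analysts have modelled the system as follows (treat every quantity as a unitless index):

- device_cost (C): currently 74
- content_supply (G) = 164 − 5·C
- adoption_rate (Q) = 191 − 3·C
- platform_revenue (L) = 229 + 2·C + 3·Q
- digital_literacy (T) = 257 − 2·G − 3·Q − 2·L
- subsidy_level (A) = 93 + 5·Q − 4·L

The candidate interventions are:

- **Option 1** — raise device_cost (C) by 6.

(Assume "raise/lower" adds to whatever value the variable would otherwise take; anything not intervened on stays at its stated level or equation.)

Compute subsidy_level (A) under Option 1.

Option 1 (C + 6):
  C = 74 + 6 = 80
  Q = 191 − 3·80 = -49
  L = 229 + 2·80 + 3·(-49) = 242
  A = 93 + 5·(-49) − 4·242 = -1120

-1120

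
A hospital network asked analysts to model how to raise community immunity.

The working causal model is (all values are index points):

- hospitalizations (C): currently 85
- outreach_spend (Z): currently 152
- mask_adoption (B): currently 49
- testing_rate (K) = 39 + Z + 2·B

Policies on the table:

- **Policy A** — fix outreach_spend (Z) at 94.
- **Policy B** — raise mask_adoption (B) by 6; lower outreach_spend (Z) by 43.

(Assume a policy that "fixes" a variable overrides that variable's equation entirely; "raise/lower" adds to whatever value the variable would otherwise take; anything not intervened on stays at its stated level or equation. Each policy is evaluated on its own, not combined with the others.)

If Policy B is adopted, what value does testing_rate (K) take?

Policy B (B + 6, Z − 43):
  Z = 152 − 43 = 109
  B = 49 + 6 = 55
  K = 39 + 109 + 2·55 = 258

258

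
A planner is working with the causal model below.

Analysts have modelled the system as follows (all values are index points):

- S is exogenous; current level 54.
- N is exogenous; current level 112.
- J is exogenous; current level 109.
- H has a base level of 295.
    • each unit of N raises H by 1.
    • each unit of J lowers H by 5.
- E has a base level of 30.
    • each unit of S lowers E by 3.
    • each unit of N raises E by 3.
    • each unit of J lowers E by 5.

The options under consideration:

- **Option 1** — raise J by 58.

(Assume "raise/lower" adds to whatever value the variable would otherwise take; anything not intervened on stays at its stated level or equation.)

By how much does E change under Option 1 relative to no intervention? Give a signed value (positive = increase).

Baseline:
  S = 54
  N = 112
  J = 109
  E = 30 − 3·54 + 3·112 − 5·109 = -341
Option 1 (J + 58):
  S = 54
  N = 112
  J = 109 + 58 = 167
  E = 30 − 3·54 + 3·112 − 5·167 = -631
Change in E: -631 − (-341) = -290

-290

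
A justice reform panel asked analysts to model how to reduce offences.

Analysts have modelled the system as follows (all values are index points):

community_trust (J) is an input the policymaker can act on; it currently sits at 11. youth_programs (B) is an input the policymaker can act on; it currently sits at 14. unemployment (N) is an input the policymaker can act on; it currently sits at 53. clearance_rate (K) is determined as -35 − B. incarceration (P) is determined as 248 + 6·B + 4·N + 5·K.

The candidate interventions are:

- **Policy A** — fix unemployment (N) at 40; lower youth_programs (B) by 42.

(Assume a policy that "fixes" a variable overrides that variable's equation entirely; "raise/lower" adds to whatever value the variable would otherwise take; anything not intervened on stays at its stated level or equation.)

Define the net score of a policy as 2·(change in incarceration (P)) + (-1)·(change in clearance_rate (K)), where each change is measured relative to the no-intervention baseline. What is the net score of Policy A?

-230

Baseline:
  B = 14
  N = 53
  K = -35 − 14 = -49
  P = 248 + 6·14 + 4·53 + 5·(-49) = 299
Policy A (N := 40, B − 42):
  B = 14 − 42 = -28
  N = 40
  K = -35 − (-28) = -7
  P = 248 + 6·(-28) + 4·40 + 5·(-7) = 205
ΔP = 205 − 299 = -94; ΔK = -7 − (-49) = 42
Score = 2·(-94) + (-1)·42 = -230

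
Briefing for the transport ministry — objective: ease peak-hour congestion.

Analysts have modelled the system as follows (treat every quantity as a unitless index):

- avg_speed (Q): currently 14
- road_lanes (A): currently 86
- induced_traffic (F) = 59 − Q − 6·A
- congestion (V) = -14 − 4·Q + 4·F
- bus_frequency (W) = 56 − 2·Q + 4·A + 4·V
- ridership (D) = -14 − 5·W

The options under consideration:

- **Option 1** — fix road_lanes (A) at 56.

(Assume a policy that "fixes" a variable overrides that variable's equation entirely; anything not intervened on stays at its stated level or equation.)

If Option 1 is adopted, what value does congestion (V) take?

Option 1 (A := 56):
  Q = 14
  A = 56
  F = 59 − 14 − 6·56 = -291
  V = -14 − 4·14 + 4·(-291) = -1234

-1234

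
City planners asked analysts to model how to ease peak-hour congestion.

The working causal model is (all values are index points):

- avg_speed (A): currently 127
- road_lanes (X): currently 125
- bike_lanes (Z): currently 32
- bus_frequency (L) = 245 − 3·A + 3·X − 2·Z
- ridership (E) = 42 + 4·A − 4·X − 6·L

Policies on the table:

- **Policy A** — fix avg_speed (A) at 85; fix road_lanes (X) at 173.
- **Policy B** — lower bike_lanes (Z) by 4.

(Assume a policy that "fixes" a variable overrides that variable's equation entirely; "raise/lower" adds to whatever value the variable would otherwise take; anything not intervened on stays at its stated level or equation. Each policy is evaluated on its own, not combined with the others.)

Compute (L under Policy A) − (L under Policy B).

Policy A (A := 85, X := 173):
  A = 85
  X = 173
  Z = 32
  L = 245 − 3·85 + 3·173 − 2·32 = 445
Policy B (Z − 4):
  A = 127
  X = 125
  Z = 32 − 4 = 28
  L = 245 − 3·127 + 3·125 − 2·28 = 183
L: 445 − 183 = 262

262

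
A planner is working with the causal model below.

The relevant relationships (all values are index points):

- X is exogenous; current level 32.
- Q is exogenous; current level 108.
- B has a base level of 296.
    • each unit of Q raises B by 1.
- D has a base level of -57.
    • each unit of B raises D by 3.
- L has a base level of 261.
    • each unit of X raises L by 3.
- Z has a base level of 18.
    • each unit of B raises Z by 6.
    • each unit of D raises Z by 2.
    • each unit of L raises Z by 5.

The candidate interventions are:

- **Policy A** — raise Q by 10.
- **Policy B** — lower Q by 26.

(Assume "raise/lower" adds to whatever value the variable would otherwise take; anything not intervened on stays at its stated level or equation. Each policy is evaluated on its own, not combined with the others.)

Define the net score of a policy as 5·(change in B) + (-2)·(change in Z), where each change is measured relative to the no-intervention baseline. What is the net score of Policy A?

Baseline:
  X = 32
  Q = 108
  B = 296 + 108 = 404
  D = -57 + 3·404 = 1155
  L = 261 + 3·32 = 357
  Z = 18 + 6·404 + 2·1155 + 5·357 = 6537
Policy A (Q + 10):
  X = 32
  Q = 108 + 10 = 118
  B = 296 + 118 = 414
  D = -57 + 3·414 = 1185
  L = 261 + 3·32 = 357
  Z = 18 + 6·414 + 2·1185 + 5·357 = 6657
ΔB = 414 − 404 = 10; ΔZ = 6657 − 6537 = 120
Score = 5·10 + (-2)·120 = -190

-190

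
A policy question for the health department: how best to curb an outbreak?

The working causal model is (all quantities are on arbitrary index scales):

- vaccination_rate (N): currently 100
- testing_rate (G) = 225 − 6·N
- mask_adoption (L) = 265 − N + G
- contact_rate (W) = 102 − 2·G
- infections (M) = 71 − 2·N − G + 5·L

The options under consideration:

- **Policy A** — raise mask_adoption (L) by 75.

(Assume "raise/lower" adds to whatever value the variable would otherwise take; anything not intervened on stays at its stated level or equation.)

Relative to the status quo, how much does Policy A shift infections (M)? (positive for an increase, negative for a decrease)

375

Baseline:
  N = 100
  G = 225 − 6·100 = -375
  L = 265 − 100 + (-375) = -210
  M = 71 − 2·100 − (-375) + 5·(-210) = -804
Policy A (L + 75):
  N = 100
  G = 225 − 6·100 = -375
  L = 265 − 100 + (-375) (+75 from intervention) = -135
  M = 71 − 2·100 − (-375) + 5·(-135) = -429
Change in M: -429 − (-804) = 375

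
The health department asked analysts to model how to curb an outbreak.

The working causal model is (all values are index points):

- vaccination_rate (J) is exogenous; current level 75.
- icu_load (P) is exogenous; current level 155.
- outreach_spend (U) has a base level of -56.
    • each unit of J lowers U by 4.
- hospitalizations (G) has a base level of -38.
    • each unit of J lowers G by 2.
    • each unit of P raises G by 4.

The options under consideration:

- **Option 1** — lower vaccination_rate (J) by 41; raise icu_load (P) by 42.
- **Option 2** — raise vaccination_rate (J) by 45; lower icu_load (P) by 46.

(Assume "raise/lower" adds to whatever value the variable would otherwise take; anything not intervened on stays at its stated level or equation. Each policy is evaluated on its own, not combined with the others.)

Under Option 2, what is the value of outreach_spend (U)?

Option 2 (J + 45, P − 46):
  J = 75 + 45 = 120
  U = -56 − 4·120 = -536

-536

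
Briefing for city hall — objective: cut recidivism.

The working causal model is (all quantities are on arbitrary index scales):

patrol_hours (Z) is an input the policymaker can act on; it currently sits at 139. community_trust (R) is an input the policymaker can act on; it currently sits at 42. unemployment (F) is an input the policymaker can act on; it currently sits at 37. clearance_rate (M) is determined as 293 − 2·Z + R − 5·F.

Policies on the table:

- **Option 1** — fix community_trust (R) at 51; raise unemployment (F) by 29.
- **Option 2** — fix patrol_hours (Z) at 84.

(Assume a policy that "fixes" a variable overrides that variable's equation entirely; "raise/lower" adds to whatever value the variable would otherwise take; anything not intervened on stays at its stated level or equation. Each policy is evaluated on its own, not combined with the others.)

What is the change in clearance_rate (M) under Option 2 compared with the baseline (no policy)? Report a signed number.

110

Baseline:
  Z = 139
  R = 42
  F = 37
  M = 293 − 2·139 + 42 − 5·37 = -128
Option 2 (Z := 84):
  Z = 84
  R = 42
  F = 37
  M = 293 − 2·84 + 42 − 5·37 = -18
Change in M: -18 − (-128) = 110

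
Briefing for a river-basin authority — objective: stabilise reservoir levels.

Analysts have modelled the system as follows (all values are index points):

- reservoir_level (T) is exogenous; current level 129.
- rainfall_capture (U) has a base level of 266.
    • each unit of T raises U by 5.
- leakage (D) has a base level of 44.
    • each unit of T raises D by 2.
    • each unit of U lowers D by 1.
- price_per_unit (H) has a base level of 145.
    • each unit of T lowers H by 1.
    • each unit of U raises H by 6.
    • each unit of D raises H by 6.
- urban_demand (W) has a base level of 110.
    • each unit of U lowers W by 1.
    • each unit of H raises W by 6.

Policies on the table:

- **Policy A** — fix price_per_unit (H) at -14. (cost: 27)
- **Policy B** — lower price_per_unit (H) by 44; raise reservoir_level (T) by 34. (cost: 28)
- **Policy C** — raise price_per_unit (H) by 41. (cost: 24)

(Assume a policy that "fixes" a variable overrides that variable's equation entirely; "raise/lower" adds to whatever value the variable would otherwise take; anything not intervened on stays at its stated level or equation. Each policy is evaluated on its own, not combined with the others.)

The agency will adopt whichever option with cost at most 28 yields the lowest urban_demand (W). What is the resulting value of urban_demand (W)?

Policy A (H := -14):
  T = 129
  U = 266 + 5·129 = 911
  D = 44 + 2·129 − 911 = -609
  H = -14
  W = 110 − 911 + 6·(-14) = -885
Policy B (H − 44, T + 34):
  T = 129 + 34 = 163
  U = 266 + 5·163 = 1081
  D = 44 + 2·163 − 1081 = -711
  H = 145 − 163 + 6·1081 + 6·(-711) (−44 from intervention) = 2158
  W = 110 − 1081 + 6·2158 = 11977
Policy C (H + 41):
  T = 129
  U = 266 + 5·129 = 911
  D = 44 + 2·129 − 911 = -609
  H = 145 − 129 + 6·911 + 6·(-609) (+41 from intervention) = 1869
  W = 110 − 911 + 6·1869 = 10413
Comparing — Policy A: W=-885, Policy B: W=11977, Policy C: W=10413. Lowest is -885 (Policy A).

-885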